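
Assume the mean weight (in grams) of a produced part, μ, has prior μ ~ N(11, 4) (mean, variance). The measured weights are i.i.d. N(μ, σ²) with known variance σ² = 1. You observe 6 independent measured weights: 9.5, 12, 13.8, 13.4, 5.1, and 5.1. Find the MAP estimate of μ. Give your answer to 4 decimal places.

n = 6; x̄ = (9.5 + 12 + 13.8 + 13.4 + 5.1 + 5.1)/6 = 58.9/6 = 589/60 ≈ 9.8167.
For a Normal prior and Normal likelihood with known variance, the posterior is Normal; its mode equals its mean, the precision-weighted average.
Prior precision 1/σ₀² = 1/4 = 0.25; data precision n/σ² = 6/1 = 6.
μ̂ = (0.25·11 + 6·(589/60)) / (0.25 + 6) = 61.65/6.25 = 9.8640.

μ̂_MAP = 9.8640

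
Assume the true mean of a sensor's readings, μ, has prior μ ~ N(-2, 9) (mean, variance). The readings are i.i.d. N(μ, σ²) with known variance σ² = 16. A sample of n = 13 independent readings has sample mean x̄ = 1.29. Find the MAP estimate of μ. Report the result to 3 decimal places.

n = 13, x̄ = 1.29.
For a Normal prior and Normal likelihood with known variance, the posterior is Normal; its mode equals its mean, the precision-weighted average.
Prior precision 1/σ₀² = 1/9; data precision n/σ² = 13/16 = 0.8125.
μ̂ = ((1/9)·(-2) + 0.8125·1.29) / (1/9 + 0.8125) = (11893/14400)/(133/144) = 1699/1900 ≈ 0.894.

μ̂_MAP = 0.894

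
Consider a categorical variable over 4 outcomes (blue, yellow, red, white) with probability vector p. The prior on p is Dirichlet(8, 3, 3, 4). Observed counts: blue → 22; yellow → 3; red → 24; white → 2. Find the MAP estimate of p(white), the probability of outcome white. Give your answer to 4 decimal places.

MAP estimate of p(white) = 0.0769

The posterior is Dirichlet(αᵢ + nᵢ) = Dirichlet(30, 6, 27, 6).
For a Dirichlet(a₁,…,a_K) with all aᵢ > 1, the mode has j-th component (aⱼ − 1)/(Σaᵢ − K).
Here Σaᵢ = 69 and K = 4, so p(white) = (6 − 1)/(69 − 4) = 5/65 ≈ 0.0769.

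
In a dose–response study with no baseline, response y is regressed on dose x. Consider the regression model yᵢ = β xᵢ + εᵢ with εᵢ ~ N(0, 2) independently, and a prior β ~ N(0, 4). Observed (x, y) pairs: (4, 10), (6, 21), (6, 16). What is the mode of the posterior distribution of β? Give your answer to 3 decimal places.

log p(β | y) = −Σ(yᵢ − βxᵢ)²/(2·2) − β²/(2·4) + const.
Setting the derivative to zero: Σxᵢ(yᵢ − βxᵢ)/2 − β/4 = 0, so β = Σxᵢyᵢ / (Σxᵢ² + σ²/τ²).
Σxᵢyᵢ = 4·10 + 6·21 + 6·16 = 262; Σxᵢ² = 88; σ²/τ² = 0.5.
β̂_MAP = 262 / (88 + 0.5) = 262/88.5 ≈ 2.960.

β̂_MAP = 2.960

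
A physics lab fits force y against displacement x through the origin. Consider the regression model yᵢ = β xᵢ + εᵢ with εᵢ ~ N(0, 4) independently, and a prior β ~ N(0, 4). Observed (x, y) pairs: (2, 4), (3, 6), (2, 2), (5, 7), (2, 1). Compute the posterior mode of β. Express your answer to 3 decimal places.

β̂_MAP = 1.426

log p(β | y) = −Σ(yᵢ − βxᵢ)²/(2·4) − β²/(2·4) + const.
Setting the derivative to zero: Σxᵢ(yᵢ − βxᵢ)/4 − β/4 = 0, so β = Σxᵢyᵢ / (Σxᵢ² + σ²/τ²).
Σxᵢyᵢ = 2·4 + 3·6 + 2·2 + 5·7 + 2·1 = 67; Σxᵢ² = 46; σ²/τ² = 1.
β̂_MAP = 67 / (46 + 1) = 67/47 ≈ 1.426.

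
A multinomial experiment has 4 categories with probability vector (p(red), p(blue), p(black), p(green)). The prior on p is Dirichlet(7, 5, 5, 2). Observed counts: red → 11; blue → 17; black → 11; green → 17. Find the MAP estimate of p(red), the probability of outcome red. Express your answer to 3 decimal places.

The posterior is Dirichlet(αᵢ + nᵢ) = Dirichlet(18, 22, 16, 19).
For a Dirichlet(a₁,…,a_K) with all aᵢ > 1, the mode has j-th component (aⱼ − 1)/(Σaᵢ − K).
Here Σaᵢ = 75 and K = 4, so p(red) = (18 − 1)/(75 − 4) = 17/71 ≈ 0.239.

MAP estimate of p(red) = 0.239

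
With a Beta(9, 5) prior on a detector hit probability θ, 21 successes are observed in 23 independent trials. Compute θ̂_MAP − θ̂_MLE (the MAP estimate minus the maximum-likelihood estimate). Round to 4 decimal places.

MAP − MLE = -0.0845

Posterior is Beta(30, 7); MAP = (30−1)/(37−2) = 29/35 ≈ 0.82857.
MLE ignores the prior: θ̂_MLE = k/n = 21/23 ≈ 0.91304.
Difference = 29/35 − 21/23 = -68/805 ≈ -0.0845.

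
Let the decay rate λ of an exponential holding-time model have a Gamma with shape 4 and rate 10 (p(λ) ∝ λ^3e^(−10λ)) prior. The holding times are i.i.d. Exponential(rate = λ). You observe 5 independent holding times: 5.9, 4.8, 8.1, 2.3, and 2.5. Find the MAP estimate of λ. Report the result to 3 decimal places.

λ̂_MAP = 0.238

The Exponential(rate=λ) likelihood is ∝ λ^n e^(−λΣtᵢ). Here n = 5 and Σtᵢ = 5.9 + 4.8 + 8.1 + 2.3 + 2.5 = 23.6.
Posterior ∝ λ^3e^(−10λ) · λ^5e^(−23.6λ) = λ^8e^(−33.6λ), i.e. Gamma(9, 33.6).
Mode = (a−1)/b = 8/33.6 ≈ 0.238.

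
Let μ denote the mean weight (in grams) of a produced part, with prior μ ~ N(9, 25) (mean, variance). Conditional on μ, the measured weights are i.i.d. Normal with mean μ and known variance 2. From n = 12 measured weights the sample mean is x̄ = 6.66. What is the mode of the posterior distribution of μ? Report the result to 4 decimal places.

μ̂_MAP = 6.6755

n = 12, x̄ = 6.66.
For a Normal prior and Normal likelihood with known variance, the posterior is Normal; its mode equals its mean, the precision-weighted average.
Prior precision 1/σ₀² = 1/25 = 0.04; data precision n/σ² = 12/2 = 6.
μ̂ = (0.04·9 + 6·6.66) / (0.04 + 6) = 40.32/6.04 = 1008/151 ≈ 6.6755.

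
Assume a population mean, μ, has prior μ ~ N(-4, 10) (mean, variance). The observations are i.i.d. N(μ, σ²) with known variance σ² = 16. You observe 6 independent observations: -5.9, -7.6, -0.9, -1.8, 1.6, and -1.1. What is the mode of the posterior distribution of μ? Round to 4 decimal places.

μ̂_MAP = -2.9079

n = 6; x̄ = ((-5.9) + (-7.6) + (-0.9) + (-1.8) + 1.6 + (-1.1))/6 = -15.7/6 = -157/60 ≈ -2.6167.
For a Normal prior and Normal likelihood with known variance, the posterior is Normal; its mode equals its mean, the precision-weighted average.
Prior precision 1/σ₀² = 1/10 = 0.1; data precision n/σ² = 6/16 = 0.375.
μ̂ = (0.1·(-4) + 0.375·(-157/60)) / (0.1 + 0.375) = (-1.38125)/0.475 = -221/76 ≈ -2.9079.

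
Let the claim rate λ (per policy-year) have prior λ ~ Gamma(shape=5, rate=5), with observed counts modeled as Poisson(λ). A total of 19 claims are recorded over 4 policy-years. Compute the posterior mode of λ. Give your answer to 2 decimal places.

λ̂_MAP = 2.56

Σxᵢ = 19, n = 4.
Posterior ∝ λ^4e^(−5λ) · λ^19e^(−4λ) = λ^23e^(−9λ), i.e. Gamma(shape=24, rate=9).
The mode of a Gamma(a, b) with a ≥ 1 (shape–rate) is (a−1)/b = 23/9 ≈ 2.56.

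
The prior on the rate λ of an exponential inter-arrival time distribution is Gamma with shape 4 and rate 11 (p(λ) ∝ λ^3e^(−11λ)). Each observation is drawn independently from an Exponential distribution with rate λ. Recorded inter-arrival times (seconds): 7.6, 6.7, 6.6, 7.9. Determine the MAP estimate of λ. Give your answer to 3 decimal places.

The Exponential(rate=λ) likelihood is ∝ λ^n e^(−λΣtᵢ). Here n = 4 and Σtᵢ = 7.6 + 6.7 + 6.6 + 7.9 = 28.8.
Posterior ∝ λ^3e^(−11λ) · λ^4e^(−28.8λ) = λ^7e^(−39.8λ), i.e. Gamma(8, 39.8).
Mode = (a−1)/b = 7/39.8 ≈ 0.176.

λ̂_MAP = 0.176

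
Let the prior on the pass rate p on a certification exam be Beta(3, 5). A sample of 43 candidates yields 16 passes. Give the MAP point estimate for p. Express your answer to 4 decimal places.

Prior: Beta(3, 5).
Data: 16 successes in 43 trials. The binomial likelihood contributes p^16(1−p)^27, so the posterior is Beta(3+16, 5+27) = Beta(19, 32).
For Beta(a, b) with a, b > 1 the mode is (a−1)/(a+b−2) = 18/49 ≈ 0.3673.

p̂_MAP = 0.3673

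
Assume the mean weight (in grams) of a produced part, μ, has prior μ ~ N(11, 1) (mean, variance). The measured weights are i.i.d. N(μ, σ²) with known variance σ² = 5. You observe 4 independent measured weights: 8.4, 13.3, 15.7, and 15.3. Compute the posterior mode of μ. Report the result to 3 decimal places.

μ̂_MAP = 11.967

n = 4; x̄ = (8.4 + 13.3 + 15.7 + 15.3)/4 = 52.7/4 = 13.175.
For a Normal prior and Normal likelihood with known variance, the posterior is Normal; its mode equals its mean, the precision-weighted average.
Prior precision 1/σ₀² = 1/1 = 1; data precision n/σ² = 4/5 = 0.8.
μ̂ = (1·11 + 0.8·13.175) / (1 + 0.8) = 21.54/1.8 = 359/30 ≈ 11.967.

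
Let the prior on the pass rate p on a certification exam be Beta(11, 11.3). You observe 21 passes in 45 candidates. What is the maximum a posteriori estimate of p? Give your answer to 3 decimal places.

p̂_MAP = 0.475

Prior: Beta(11, 11.3).
Data: 21 successes in 45 trials. The binomial likelihood contributes p^21(1−p)^24, so the posterior is Beta(11+21, 11.3+24) = Beta(32, 35.3).
For Beta(a, b) with a, b > 1 the mode is (a−1)/(a+b−2) = 31/65.3 ≈ 0.475.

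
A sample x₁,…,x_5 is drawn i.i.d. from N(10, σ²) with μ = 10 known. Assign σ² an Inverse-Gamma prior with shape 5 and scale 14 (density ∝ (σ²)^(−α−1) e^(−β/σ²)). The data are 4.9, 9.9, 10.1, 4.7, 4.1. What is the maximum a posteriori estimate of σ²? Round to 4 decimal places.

σ̂²_MAP = 6.8782

Sum of squared deviations about the known mean: SS = (4.9−10)² + (9.9−10)² + (10.1−10)² + (4.7−10)² + (4.1−10)² = 88.93.
The Normal likelihood contributes (σ²)^(−n/2) exp(−SS/(2σ²)), so the posterior is Inverse-Gamma(α + n/2, β + SS/2) = Inverse-Gamma(7.5, 58.465).
The mode of Inverse-Gamma(a, b) is b/(a+1) = 58.465/8.5 ≈ 6.8782.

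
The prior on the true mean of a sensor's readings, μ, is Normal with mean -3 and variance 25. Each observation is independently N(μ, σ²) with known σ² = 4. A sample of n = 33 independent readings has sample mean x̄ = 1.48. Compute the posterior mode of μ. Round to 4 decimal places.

μ̂_MAP = 1.4584

n = 33, x̄ = 1.48.
For a Normal prior and Normal likelihood with known variance, the posterior is Normal; its mode equals its mean, the precision-weighted average.
Prior precision 1/σ₀² = 1/25 = 0.04; data precision n/σ² = 33/4 = 8.25.
μ̂ = (0.04·(-3) + 8.25·1.48) / (0.04 + 8.25) = 12.09/8.29 = 1209/829 ≈ 1.4584.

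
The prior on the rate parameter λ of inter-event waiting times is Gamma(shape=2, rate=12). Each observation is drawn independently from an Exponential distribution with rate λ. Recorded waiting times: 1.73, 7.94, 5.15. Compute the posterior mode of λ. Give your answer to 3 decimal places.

λ̂_MAP = 0.149

The Exponential(rate=λ) likelihood is ∝ λ^n e^(−λΣtᵢ). Here n = 3 and Σtᵢ = 1.73 + 7.94 + 5.15 = 14.82.
Posterior ∝ λe^(−12λ) · λ^3e^(−14.82λ) = λ^4e^(−26.82λ), i.e. Gamma(5, 26.82).
Mode = (a−1)/b = 4/26.82 ≈ 0.149.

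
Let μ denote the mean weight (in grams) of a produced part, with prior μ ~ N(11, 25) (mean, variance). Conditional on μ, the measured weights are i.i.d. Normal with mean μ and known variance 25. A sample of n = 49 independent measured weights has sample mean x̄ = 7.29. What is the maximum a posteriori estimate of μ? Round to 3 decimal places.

n = 49, x̄ = 7.29.
For a Normal prior and Normal likelihood with known variance, the posterior is Normal; its mode equals its mean, the precision-weighted average.
Prior precision 1/σ₀² = 1/25 = 0.04; data precision n/σ² = 49/25 = 1.96.
μ̂ = (0.04·11 + 1.96·7.29) / (0.04 + 1.96) = 14.7284/2 = 7.3642 ≈ 7.364.

μ̂_MAP = 7.364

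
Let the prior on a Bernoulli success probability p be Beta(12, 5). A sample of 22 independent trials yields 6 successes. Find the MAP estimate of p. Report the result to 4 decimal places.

Prior: Beta(12, 5).
Data: 6 successes in 22 trials. The binomial likelihood contributes p^6(1−p)^16, so the posterior is Beta(12+6, 5+16) = Beta(18, 21).
For Beta(a, b) with a, b > 1 the mode is (a−1)/(a+b−2) = 17/37 ≈ 0.4595.

p̂_MAP = 0.4595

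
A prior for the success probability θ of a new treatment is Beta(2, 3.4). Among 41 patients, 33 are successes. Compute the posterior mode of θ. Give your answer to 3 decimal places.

Prior: Beta(2, 3.4).
Data: 33 successes in 41 trials. The binomial likelihood contributes θ^33(1−θ)^8, so the posterior is Beta(2+33, 3.4+8) = Beta(35, 11.4).
For Beta(a, b) with a, b > 1 the mode is (a−1)/(a+b−2) = 34/44.4 ≈ 0.766.

θ̂_MAP = 0.766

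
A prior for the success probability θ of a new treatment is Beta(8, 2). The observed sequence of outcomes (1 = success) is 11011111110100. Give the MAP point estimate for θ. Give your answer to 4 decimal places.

Prior: Beta(8, 2).
Data: 10 successes in 14 trials (from the sequence). The binomial likelihood contributes θ^10(1−θ)^4, so the posterior is Beta(8+10, 2+4) = Beta(18, 6).
For Beta(a, b) with a, b > 1 the mode is (a−1)/(a+b−2) = 17/22 ≈ 0.7727.

θ̂_MAP = 0.7727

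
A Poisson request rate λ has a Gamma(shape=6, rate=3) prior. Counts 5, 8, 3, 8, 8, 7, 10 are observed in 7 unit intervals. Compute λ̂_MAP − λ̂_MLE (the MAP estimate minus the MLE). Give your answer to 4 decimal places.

Σxᵢ = 49. Posterior is Gamma(55, 10); MAP = (55−1)/10 = 54/10 ≈ 5.40000.
MLE = x̄ = 49/7 ≈ 7.00000.
Difference = 54/10 − 49/7 = -8/5 ≈ -1.6000.

MAP − MLE = -1.6000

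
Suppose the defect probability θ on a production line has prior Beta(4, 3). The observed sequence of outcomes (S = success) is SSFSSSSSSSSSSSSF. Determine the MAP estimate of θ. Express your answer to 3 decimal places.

θ̂_MAP = 0.810

Prior: Beta(4, 3).
Data: 14 successes in 16 trials (from the sequence). The binomial likelihood contributes θ^14(1−θ)^2, so the posterior is Beta(4+14, 3+2) = Beta(18, 5).
For Beta(a, b) with a, b > 1 the mode is (a−1)/(a+b−2) = 17/21 ≈ 0.810.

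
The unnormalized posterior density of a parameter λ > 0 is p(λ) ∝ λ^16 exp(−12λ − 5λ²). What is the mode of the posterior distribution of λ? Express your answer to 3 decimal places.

λ̂_MAP = 0.800

ℓ'(λ) = 16/λ − 12 − 10λ. Setting this to zero and multiplying by λ: 10λ² + 12λ − 16 = 0.
λ = (−12 + √(12² + 4·10·16)) / (2·10) = (−12 + √784) / 20 = (−12 + 28)/20 = 4/5.
ℓ''(λ) = −16/λ² − 10 < 0, confirming a maximum.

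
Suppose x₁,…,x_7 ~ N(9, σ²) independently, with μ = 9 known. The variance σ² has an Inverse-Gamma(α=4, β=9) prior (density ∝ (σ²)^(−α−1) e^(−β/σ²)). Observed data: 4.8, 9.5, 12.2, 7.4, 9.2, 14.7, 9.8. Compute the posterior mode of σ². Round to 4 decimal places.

σ̂²_MAP = 4.8153

Sum of squared deviations about the known mean: SS = (4.8−9)² + (9.5−9)² + (12.2−9)² + (7.4−9)² + (9.2−9)² + (14.7−9)² + (9.8−9)² = 63.86.
The Normal likelihood contributes (σ²)^(−n/2) exp(−SS/(2σ²)), so the posterior is Inverse-Gamma(α + n/2, β + SS/2) = Inverse-Gamma(7.5, 40.93).
The mode of Inverse-Gamma(a, b) is b/(a+1) = 40.93/8.5 ≈ 4.8153.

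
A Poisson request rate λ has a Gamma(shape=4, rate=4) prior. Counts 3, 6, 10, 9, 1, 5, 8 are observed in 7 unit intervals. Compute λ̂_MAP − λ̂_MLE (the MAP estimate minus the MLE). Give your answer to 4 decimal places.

Σxᵢ = 42. Posterior is Gamma(46, 11); MAP = (46−1)/11 = 45/11 ≈ 4.09091.
MLE = x̄ = 42/7 ≈ 6.00000.
Difference = 45/11 − 42/7 = -21/11 ≈ -1.9091.

MAP − MLE = -1.9091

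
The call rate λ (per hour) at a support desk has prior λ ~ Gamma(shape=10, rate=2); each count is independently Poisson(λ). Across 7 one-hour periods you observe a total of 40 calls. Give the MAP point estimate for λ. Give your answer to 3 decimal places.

λ̂_MAP = 5.444

Σxᵢ = 40, n = 7.
Posterior ∝ λ^9e^(−2λ) · λ^40e^(−7λ) = λ^49e^(−9λ), i.e. Gamma(shape=50, rate=9).
The mode of a Gamma(a, b) with a ≥ 1 (shape–rate) is (a−1)/b = 49/9 ≈ 5.444.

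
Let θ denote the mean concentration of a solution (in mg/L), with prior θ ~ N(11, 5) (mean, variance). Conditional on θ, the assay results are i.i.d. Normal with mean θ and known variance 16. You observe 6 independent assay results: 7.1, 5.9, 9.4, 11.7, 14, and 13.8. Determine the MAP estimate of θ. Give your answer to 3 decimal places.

θ̂_MAP = 10.554

n = 6; x̄ = (7.1 + 5.9 + 9.4 + 11.7 + 14 + 13.8)/6 = 61.9/6 = 619/60 ≈ 10.3167.
For a Normal prior and Normal likelihood with known variance, the posterior is Normal; its mode equals its mean, the precision-weighted average.
Prior precision 1/σ₀² = 1/5 = 0.2; data precision n/σ² = 6/16 = 0.375.
θ̂ = (0.2·11 + 0.375·(619/60)) / (0.2 + 0.375) = 6.06875/0.575 = 971/92 ≈ 10.554.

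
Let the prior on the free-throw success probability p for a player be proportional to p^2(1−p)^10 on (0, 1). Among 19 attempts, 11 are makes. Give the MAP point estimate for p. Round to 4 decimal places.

The prior density ∝ p^2(1−p)^10 is the kernel of Beta(3, 11).
Data: 11 successes in 19 trials. The binomial likelihood contributes p^11(1−p)^8, so the posterior is Beta(3+11, 11+8) = Beta(14, 19).
For Beta(a, b) with a, b > 1 the mode is (a−1)/(a+b−2) = 13/31 ≈ 0.4194.

p̂_MAP = 0.4194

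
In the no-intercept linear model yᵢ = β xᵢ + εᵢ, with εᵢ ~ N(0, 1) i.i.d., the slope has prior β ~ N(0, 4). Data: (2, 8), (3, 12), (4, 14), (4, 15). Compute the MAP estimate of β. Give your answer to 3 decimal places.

log p(β | y) = −Σ(yᵢ − βxᵢ)²/(2·1) − β²/(2·4) + const.
Setting the derivative to zero: Σxᵢ(yᵢ − βxᵢ)/1 − β/4 = 0, so β = Σxᵢyᵢ / (Σxᵢ² + σ²/τ²).
Σxᵢyᵢ = 2·8 + 3·12 + 4·14 + 4·15 = 168; Σxᵢ² = 45; σ²/τ² = 0.25.
β̂_MAP = 168 / (45 + 0.25) = 168/45.25 ≈ 3.713.

β̂_MAP = 3.713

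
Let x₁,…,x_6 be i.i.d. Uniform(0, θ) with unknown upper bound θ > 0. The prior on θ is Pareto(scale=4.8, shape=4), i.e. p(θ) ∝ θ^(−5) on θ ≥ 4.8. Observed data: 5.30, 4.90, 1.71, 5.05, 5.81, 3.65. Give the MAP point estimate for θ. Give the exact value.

θ̂_MAP = 5.81

The Uniform(0, θ) likelihood is θ^(−n) for θ ≥ max(xᵢ), zero otherwise. Here max(xᵢ) = 5.81.
Posterior ∝ θ^(−5) · θ^(−6) = θ^(−11) on θ ≥ max(4.8, 5.81) = 5.81.
This density is strictly decreasing in θ, so the posterior mode lies at the lower boundary of the support.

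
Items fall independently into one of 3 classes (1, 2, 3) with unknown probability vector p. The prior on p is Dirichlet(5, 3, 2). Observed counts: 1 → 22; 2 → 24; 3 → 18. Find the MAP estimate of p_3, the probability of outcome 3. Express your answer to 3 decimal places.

MAP estimate: 0.268

The posterior is Dirichlet(αᵢ + nᵢ) = Dirichlet(27, 27, 20).
For a Dirichlet(a₁,…,a_K) with all aᵢ > 1, the mode has j-th component (aⱼ − 1)/(Σaᵢ − K).
Here Σaᵢ = 74 and K = 3, so p_3 = (20 − 1)/(74 − 3) = 19/71 ≈ 0.268.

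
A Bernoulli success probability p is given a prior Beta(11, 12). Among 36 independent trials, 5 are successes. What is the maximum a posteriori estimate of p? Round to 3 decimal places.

Prior: Beta(11, 12).
Data: 5 successes in 36 trials. The binomial likelihood contributes p^5(1−p)^31, so the posterior is Beta(11+5, 12+31) = Beta(16, 43).
For Beta(a, b) with a, b > 1 the mode is (a−1)/(a+b−2) = 15/57 ≈ 0.263.

p̂_MAP = 0.263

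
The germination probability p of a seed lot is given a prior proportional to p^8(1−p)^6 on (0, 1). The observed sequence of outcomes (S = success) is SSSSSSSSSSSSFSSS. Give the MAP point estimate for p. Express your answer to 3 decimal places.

p̂_MAP = 0.767

The prior density ∝ p^8(1−p)^6 is the kernel of Beta(9, 7).
Data: 15 successes in 16 trials (from the sequence). The binomial likelihood contributes p^15(1−p)^1, so the posterior is Beta(9+15, 7+1) = Beta(24, 8).
For Beta(a, b) with a, b > 1 the mode is (a−1)/(a+b−2) = 23/30 ≈ 0.767.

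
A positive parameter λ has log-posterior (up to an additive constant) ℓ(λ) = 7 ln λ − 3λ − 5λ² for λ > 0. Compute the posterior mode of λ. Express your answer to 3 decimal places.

λ̂_MAP = 0.700

ℓ'(λ) = 7/λ − 3 − 10λ. Setting this to zero and multiplying by λ: 10λ² + 3λ − 7 = 0.
λ = (−3 + √(3² + 4·10·7)) / (2·10) = (−3 + √289) / 20 = (−3 + 17)/20 = 7/10.
ℓ''(λ) = −7/λ² − 10 < 0, confirming a maximum.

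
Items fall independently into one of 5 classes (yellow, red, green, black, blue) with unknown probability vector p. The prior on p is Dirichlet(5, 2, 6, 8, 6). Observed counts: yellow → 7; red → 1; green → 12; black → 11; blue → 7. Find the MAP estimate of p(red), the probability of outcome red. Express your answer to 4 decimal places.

The posterior is Dirichlet(αᵢ + nᵢ) = Dirichlet(12, 3, 18, 19, 13).
For a Dirichlet(a₁,…,a_K) with all aᵢ > 1, the mode has j-th component (aⱼ − 1)/(Σaᵢ − K).
Here Σaᵢ = 65 and K = 5, so p(red) = (3 − 1)/(65 − 5) = 2/60 ≈ 0.0333.

MAP estimate of p(red) = 0.0333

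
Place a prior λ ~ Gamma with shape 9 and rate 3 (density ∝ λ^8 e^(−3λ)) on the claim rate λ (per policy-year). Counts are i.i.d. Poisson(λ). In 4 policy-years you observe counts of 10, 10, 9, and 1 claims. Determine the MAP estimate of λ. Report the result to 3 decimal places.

Σxᵢ = 10+10+9+1 = 30, with n = 4.
Posterior ∝ λ^8e^(−3λ) · λ^30e^(−4λ) = λ^38e^(−7λ), i.e. Gamma(shape=39, rate=7).
The mode of a Gamma(a, b) with a ≥ 1 (shape–rate) is (a−1)/b = 38/7 ≈ 5.429.

λ̂_MAP = 5.429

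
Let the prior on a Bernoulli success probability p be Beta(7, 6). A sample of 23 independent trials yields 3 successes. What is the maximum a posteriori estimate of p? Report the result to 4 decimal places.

Prior: Beta(7, 6).
Data: 3 successes in 23 trials. The binomial likelihood contributes p^3(1−p)^20, so the posterior is Beta(7+3, 6+20) = Beta(10, 26).
For Beta(a, b) with a, b > 1 the mode is (a−1)/(a+b−2) = 9/34 ≈ 0.2647.

p̂_MAP = 0.2647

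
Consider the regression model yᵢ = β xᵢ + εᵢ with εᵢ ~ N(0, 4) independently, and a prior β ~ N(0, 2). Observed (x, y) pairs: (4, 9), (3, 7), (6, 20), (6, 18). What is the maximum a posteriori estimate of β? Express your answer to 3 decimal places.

log p(β | y) = −Σ(yᵢ − βxᵢ)²/(2·4) − β²/(2·2) + const.
Setting the derivative to zero: Σxᵢ(yᵢ − βxᵢ)/4 − β/2 = 0, so β = Σxᵢyᵢ / (Σxᵢ² + σ²/τ²).
Σxᵢyᵢ = 4·9 + 3·7 + 6·20 + 6·18 = 285; Σxᵢ² = 97; σ²/τ² = 2.
β̂_MAP = 285 / (97 + 2) = 285/99 ≈ 2.879.

β̂_MAP = 2.879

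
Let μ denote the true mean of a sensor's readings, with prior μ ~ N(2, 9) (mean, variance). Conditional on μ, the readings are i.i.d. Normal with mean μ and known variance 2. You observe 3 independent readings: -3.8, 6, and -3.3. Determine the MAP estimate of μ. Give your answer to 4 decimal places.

μ̂_MAP = -0.2034

n = 3; x̄ = ((-3.8) + 6 + (-3.3))/3 = -1.1/3 = -11/30 ≈ -0.3667.
For a Normal prior and Normal likelihood with known variance, the posterior is Normal; its mode equals its mean, the precision-weighted average.
Prior precision 1/σ₀² = 1/9; data precision n/σ² = 3/2 = 1.5.
μ̂ = ((1/9)·2 + 1.5·(-11/30)) / (1/9 + 1.5) = (-59/180)/(29/18) = -59/290 ≈ -0.2034.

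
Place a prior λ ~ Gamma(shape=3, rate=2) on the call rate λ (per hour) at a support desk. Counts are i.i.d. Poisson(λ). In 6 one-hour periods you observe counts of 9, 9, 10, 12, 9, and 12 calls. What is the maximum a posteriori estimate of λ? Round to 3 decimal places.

Σxᵢ = 9+9+10+12+9+12 = 61, with n = 6.
Posterior ∝ λ^2e^(−2λ) · λ^61e^(−6λ) = λ^63e^(−8λ), i.e. Gamma(shape=64, rate=8).
The mode of a Gamma(a, b) with a ≥ 1 (shape–rate) is (a−1)/b = 63/8 ≈ 7.875.

λ̂_MAP = 7.875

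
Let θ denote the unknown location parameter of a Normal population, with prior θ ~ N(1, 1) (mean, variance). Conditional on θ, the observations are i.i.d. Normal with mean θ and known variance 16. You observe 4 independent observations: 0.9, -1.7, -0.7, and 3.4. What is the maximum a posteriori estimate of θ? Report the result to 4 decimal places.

n = 4; x̄ = (0.9 + (-1.7) + (-0.7) + 3.4)/4 = 1.9/4 = 0.475.
For a Normal prior and Normal likelihood with known variance, the posterior is Normal; its mode equals its mean, the precision-weighted average.
Prior precision 1/σ₀² = 1/1 = 1; data precision n/σ² = 4/16 = 0.25.
θ̂ = (1·1 + 0.25·0.475) / (1 + 0.25) = 1.11875/1.25 = 0.8950.

θ̂_MAP = 0.8950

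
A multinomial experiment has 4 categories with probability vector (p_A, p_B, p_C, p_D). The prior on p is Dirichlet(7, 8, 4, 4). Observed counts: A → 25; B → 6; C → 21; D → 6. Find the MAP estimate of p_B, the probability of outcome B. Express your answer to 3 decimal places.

MAP estimate of p_B = 0.169

The posterior is Dirichlet(αᵢ + nᵢ) = Dirichlet(32, 14, 25, 10).
For a Dirichlet(a₁,…,a_K) with all aᵢ > 1, the mode has j-th component (aⱼ − 1)/(Σaᵢ − K).
Here Σaᵢ = 81 and K = 4, so p_B = (14 − 1)/(81 − 4) = 13/77 ≈ 0.169.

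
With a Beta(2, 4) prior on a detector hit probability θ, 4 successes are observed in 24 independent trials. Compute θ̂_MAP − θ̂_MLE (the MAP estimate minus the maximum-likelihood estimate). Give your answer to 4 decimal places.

MAP − MLE = 0.0119

Posterior is Beta(6, 24); MAP = (6−1)/(30−2) = 5/28 ≈ 0.17857.
MLE ignores the prior: θ̂_MLE = k/n = 4/24 ≈ 0.16667.
Difference = 5/28 − 4/24 = 1/84 ≈ 0.0119.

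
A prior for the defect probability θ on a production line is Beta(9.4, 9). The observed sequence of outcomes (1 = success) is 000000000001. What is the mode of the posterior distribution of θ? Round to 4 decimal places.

θ̂_MAP = 0.3310

Prior: Beta(9.4, 9).
Data: 1 success in 12 trials (from the sequence). The binomial likelihood contributes θ(1−θ)^11, so the posterior is Beta(9.4+1, 9+11) = Beta(10.4, 20).
For Beta(a, b) with a, b > 1 the mode is (a−1)/(a+b−2) = 9.4/28.4 ≈ 0.3310.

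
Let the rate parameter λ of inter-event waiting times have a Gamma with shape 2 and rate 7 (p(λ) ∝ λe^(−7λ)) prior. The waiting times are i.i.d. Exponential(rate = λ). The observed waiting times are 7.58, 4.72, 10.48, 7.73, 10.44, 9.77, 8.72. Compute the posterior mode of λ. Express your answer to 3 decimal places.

λ̂_MAP = 0.120

The Exponential(rate=λ) likelihood is ∝ λ^n e^(−λΣtᵢ). Here n = 7 and Σtᵢ = 7.58 + 4.72 + 10.48 + 7.73 + 10.44 + 9.77 + 8.72 = 59.44.
Posterior ∝ λe^(−7λ) · λ^7e^(−59.44λ) = λ^8e^(−66.44λ), i.e. Gamma(9, 66.44).
Mode = (a−1)/b = 8/66.44 ≈ 0.120.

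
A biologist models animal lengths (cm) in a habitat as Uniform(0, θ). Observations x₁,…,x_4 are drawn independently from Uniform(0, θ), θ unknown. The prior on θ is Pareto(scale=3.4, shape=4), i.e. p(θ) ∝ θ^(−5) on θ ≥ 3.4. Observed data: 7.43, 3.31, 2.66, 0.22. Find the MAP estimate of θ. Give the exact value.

θ̂_MAP = 7.43

The Uniform(0, θ) likelihood is θ^(−n) for θ ≥ max(xᵢ), zero otherwise. Here max(xᵢ) = 7.43.
Posterior ∝ θ^(−5) · θ^(−4) = θ^(−9) on θ ≥ max(3.4, 7.43) = 7.43.
This density is strictly decreasing in θ, so the posterior mode lies at the lower boundary of the support.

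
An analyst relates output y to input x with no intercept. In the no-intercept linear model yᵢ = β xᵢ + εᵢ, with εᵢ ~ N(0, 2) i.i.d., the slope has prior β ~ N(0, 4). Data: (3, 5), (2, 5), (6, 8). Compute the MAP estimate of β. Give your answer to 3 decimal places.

log p(β | y) = −Σ(yᵢ − βxᵢ)²/(2·2) − β²/(2·4) + const.
Setting the derivative to zero: Σxᵢ(yᵢ − βxᵢ)/2 − β/4 = 0, so β = Σxᵢyᵢ / (Σxᵢ² + σ²/τ²).
Σxᵢyᵢ = 3·5 + 2·5 + 6·8 = 73; Σxᵢ² = 49; σ²/τ² = 0.5.
β̂_MAP = 73 / (49 + 0.5) = 73/49.5 ≈ 1.475.

β̂_MAP = 1.475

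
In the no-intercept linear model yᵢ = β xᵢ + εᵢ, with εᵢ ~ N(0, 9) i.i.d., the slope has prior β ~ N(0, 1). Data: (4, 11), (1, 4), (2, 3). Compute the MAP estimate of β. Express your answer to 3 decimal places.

log p(β | y) = −Σ(yᵢ − βxᵢ)²/(2·9) − β²/(2·1) + const.
Setting the derivative to zero: Σxᵢ(yᵢ − βxᵢ)/9 − β/1 = 0, so β = Σxᵢyᵢ / (Σxᵢ² + σ²/τ²).
Σxᵢyᵢ = 4·11 + 1·4 + 2·3 = 54; Σxᵢ² = 21; σ²/τ² = 9.
β̂_MAP = 54 / (21 + 9) = 54/30 ≈ 1.800.

β̂_MAP = 1.800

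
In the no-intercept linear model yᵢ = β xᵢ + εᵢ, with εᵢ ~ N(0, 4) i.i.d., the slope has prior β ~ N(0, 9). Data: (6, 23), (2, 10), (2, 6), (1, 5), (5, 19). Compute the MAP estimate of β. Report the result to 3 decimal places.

log p(β | y) = −Σ(yᵢ − βxᵢ)²/(2·4) − β²/(2·9) + const.
Setting the derivative to zero: Σxᵢ(yᵢ − βxᵢ)/4 − β/9 = 0, so β = Σxᵢyᵢ / (Σxᵢ² + σ²/τ²).
Σxᵢyᵢ = 6·23 + 2·10 + 2·6 + 1·5 + 5·19 = 270; Σxᵢ² = 70; σ²/τ² = 4/9.
β̂_MAP = 270 / (70 + 4/9) = 270/(634/9) = 1215/317 ≈ 3.833.

β̂_MAP = 3.833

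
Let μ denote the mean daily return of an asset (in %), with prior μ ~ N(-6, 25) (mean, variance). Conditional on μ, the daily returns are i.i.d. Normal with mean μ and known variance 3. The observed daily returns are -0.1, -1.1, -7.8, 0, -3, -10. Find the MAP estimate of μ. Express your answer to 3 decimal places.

n = 6; x̄ = ((-0.1) + (-1.1) + (-7.8) + 0 + (-3) + (-10))/6 = -22/6 = -11/3 ≈ -3.6667.
For a Normal prior and Normal likelihood with known variance, the posterior is Normal; its mode equals its mean, the precision-weighted average.
Prior precision 1/σ₀² = 1/25 = 0.04; data precision n/σ² = 6/3 = 2.
μ̂ = (0.04·(-6) + 2·(-11/3)) / (0.04 + 2) = (-568/75)/2.04 = -568/153 ≈ -3.712.

μ̂_MAP = -3.712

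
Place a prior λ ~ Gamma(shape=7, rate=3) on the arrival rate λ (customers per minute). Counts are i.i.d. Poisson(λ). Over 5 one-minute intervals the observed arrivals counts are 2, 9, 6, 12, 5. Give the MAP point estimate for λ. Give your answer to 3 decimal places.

λ̂_MAP = 5.000

Σxᵢ = 2+9+6+12+5 = 34, with n = 5.
Posterior ∝ λ^6e^(−3λ) · λ^34e^(−5λ) = λ^40e^(−8λ), i.e. Gamma(shape=41, rate=8).
The mode of a Gamma(a, b) with a ≥ 1 (shape–rate) is (a−1)/b = 40/8 ≈ 5.000.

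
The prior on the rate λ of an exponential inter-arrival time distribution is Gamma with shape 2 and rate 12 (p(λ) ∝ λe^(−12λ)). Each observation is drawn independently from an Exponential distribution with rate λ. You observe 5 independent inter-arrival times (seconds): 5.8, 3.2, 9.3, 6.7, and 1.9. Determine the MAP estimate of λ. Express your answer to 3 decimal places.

λ̂_MAP = 0.154

The Exponential(rate=λ) likelihood is ∝ λ^n e^(−λΣtᵢ). Here n = 5 and Σtᵢ = 5.8 + 3.2 + 9.3 + 6.7 + 1.9 = 26.9.
Posterior ∝ λe^(−12λ) · λ^5e^(−26.9λ) = λ^6e^(−38.9λ), i.e. Gamma(7, 38.9).
Mode = (a−1)/b = 6/38.9 ≈ 0.154.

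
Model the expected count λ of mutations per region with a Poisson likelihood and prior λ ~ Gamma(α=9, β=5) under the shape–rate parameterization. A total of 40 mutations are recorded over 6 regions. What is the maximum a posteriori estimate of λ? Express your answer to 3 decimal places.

Σxᵢ = 40, n = 6.
Posterior ∝ λ^8e^(−5λ) · λ^40e^(−6λ) = λ^48e^(−11λ), i.e. Gamma(shape=49, rate=11).
The mode of a Gamma(a, b) with a ≥ 1 (shape–rate) is (a−1)/b = 48/11 ≈ 4.364.

λ̂_MAP = 4.364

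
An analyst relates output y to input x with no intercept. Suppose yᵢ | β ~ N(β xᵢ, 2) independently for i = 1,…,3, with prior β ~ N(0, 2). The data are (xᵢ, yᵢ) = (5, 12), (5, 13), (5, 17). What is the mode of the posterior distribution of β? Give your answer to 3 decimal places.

log p(β | y) = −Σ(yᵢ − βxᵢ)²/(2·2) − β²/(2·2) + const.
Setting the derivative to zero: Σxᵢ(yᵢ − βxᵢ)/2 − β/2 = 0, so β = Σxᵢyᵢ / (Σxᵢ² + σ²/τ²).
Σxᵢyᵢ = 5·12 + 5·13 + 5·17 = 210; Σxᵢ² = 75; σ²/τ² = 1.
β̂_MAP = 210 / (75 + 1) = 210/76 ≈ 2.763.

β̂_MAP = 2.763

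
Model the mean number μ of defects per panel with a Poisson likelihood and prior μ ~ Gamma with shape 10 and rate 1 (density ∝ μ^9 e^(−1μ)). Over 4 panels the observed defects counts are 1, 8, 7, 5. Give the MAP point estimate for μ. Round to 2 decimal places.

μ̂_MAP = 6.00

Σxᵢ = 1+8+7+5 = 21, with n = 4.
Posterior ∝ μ^9e^(−1μ) · μ^21e^(−4μ) = μ^30e^(−5μ), i.e. Gamma(shape=31, rate=5).
The mode of a Gamma(a, b) with a ≥ 1 (shape–rate) is (a−1)/b = 30/5 ≈ 6.00.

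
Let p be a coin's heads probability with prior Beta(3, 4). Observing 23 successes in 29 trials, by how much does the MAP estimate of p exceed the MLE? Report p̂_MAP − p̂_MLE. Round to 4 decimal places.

Posterior is Beta(26, 10); MAP = (26−1)/(36−2) = 25/34 ≈ 0.73529.
MLE ignores the prior: p̂_MLE = k/n = 23/29 ≈ 0.79310.
Difference = 25/34 − 23/29 = -57/986 ≈ -0.0578.

MAP − MLE = -0.0578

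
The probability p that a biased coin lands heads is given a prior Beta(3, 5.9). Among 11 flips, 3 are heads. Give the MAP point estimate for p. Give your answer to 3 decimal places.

p̂_MAP = 0.279

Prior: Beta(3, 5.9).
Data: 3 successes in 11 trials. The binomial likelihood contributes p^3(1−p)^8, so the posterior is Beta(3+3, 5.9+8) = Beta(6, 13.9).
For Beta(a, b) with a, b > 1 the mode is (a−1)/(a+b−2) = 5/17.9 ≈ 0.279.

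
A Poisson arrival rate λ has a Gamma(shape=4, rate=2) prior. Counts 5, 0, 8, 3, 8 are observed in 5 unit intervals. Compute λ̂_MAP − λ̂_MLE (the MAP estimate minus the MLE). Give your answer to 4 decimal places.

MAP − MLE = -0.9429

Σxᵢ = 24. Posterior is Gamma(28, 7); MAP = (28−1)/7 = 27/7 ≈ 3.85714.
MLE = x̄ = 24/5 ≈ 4.80000.
Difference = 27/7 − 24/5 = -33/35 ≈ -0.9429.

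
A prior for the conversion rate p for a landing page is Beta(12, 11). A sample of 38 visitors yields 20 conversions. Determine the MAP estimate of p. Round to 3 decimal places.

Prior: Beta(12, 11).
Data: 20 successes in 38 trials. The binomial likelihood contributes p^20(1−p)^18, so the posterior is Beta(12+20, 11+18) = Beta(32, 29).
For Beta(a, b) with a, b > 1 the mode is (a−1)/(a+b−2) = 31/59 ≈ 0.525.

p̂_MAP = 0.525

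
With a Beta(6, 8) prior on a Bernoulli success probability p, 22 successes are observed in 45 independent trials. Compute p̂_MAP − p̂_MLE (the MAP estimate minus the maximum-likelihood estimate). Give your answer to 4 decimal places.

Posterior is Beta(28, 31); MAP = (28−1)/(59−2) = 27/57 ≈ 0.47368.
MLE ignores the prior: p̂_MLE = k/n = 22/45 ≈ 0.48889.
Difference = 27/57 − 22/45 = -13/855 ≈ -0.0152.

MAP − MLE = -0.0152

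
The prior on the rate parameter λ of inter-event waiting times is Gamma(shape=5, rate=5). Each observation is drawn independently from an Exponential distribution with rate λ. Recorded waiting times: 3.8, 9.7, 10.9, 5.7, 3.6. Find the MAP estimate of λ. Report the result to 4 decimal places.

The Exponential(rate=λ) likelihood is ∝ λ^n e^(−λΣtᵢ). Here n = 5 and Σtᵢ = 3.8 + 9.7 + 10.9 + 5.7 + 3.6 = 33.7.
Posterior ∝ λ^4e^(−5λ) · λ^5e^(−33.7λ) = λ^9e^(−38.7λ), i.e. Gamma(10, 38.7).
Mode = (a−1)/b = 9/38.7 ≈ 0.2326.

λ̂_MAP = 0.2326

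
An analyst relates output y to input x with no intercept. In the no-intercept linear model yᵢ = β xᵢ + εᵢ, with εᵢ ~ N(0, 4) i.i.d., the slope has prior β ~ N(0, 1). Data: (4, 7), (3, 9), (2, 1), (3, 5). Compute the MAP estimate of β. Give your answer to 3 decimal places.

β̂_MAP = 1.714

log p(β | y) = −Σ(yᵢ − βxᵢ)²/(2·4) − β²/(2·1) + const.
Setting the derivative to zero: Σxᵢ(yᵢ − βxᵢ)/4 − β/1 = 0, so β = Σxᵢyᵢ / (Σxᵢ² + σ²/τ²).
Σxᵢyᵢ = 4·7 + 3·9 + 2·1 + 3·5 = 72; Σxᵢ² = 38; σ²/τ² = 4.
β̂_MAP = 72 / (38 + 4) = 72/42 ≈ 1.714.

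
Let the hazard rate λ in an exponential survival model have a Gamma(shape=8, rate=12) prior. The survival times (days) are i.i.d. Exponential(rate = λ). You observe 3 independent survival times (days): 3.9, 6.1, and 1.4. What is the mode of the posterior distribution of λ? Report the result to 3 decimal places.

The Exponential(rate=λ) likelihood is ∝ λ^n e^(−λΣtᵢ). Here n = 3 and Σtᵢ = 3.9 + 6.1 + 1.4 = 11.4.
Posterior ∝ λ^7e^(−12λ) · λ^3e^(−11.4λ) = λ^10e^(−23.4λ), i.e. Gamma(11, 23.4).
Mode = (a−1)/b = 10/23.4 ≈ 0.427.

λ̂_MAP = 0.427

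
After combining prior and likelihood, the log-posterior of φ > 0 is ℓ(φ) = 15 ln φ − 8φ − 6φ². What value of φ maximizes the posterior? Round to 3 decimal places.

ℓ'(φ) = 15/φ − 8 − 12φ. Setting this to zero and multiplying by φ: 12φ² + 8φ − 15 = 0.
φ = (−8 + √(8² + 4·12·15)) / (2·12) = (−8 + √784) / 24 = (−8 + 28)/24 = 5/6.
ℓ''(φ) = −15/φ² − 12 < 0, confirming a maximum.

φ̂_MAP = 0.833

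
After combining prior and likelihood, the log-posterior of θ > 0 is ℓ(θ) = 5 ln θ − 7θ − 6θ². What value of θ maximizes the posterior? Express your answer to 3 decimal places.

ℓ'(θ) = 5/θ − 7 − 12θ. Setting this to zero and multiplying by θ: 12θ² + 7θ − 5 = 0.
θ = (−7 + √(7² + 4·12·5)) / (2·12) = (−7 + √289) / 24 = (−7 + 17)/24 = 5/12.
ℓ''(θ) = −5/θ² − 12 < 0, confirming a maximum.

θ̂_MAP = 0.417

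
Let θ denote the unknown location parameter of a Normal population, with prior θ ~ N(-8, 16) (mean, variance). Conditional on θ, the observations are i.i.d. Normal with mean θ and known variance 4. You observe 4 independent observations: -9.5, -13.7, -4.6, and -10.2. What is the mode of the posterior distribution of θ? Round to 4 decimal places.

n = 4; x̄ = ((-9.5) + (-13.7) + (-4.6) + (-10.2))/4 = -38/4 = -9.5.
For a Normal prior and Normal likelihood with known variance, the posterior is Normal; its mode equals its mean, the precision-weighted average.
Prior precision 1/σ₀² = 1/16 = 0.0625; data precision n/σ² = 4/4 = 1.
θ̂ = (0.0625·(-8) + 1·(-9.5)) / (0.0625 + 1) = (-10)/1.0625 = -160/17 ≈ -9.4118.

θ̂_MAP = -9.4118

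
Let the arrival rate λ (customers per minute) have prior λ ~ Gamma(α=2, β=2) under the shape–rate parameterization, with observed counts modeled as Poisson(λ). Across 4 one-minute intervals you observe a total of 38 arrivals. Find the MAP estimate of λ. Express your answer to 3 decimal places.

λ̂_MAP = 6.500

Σxᵢ = 38, n = 4.
Posterior ∝ λe^(−2λ) · λ^38e^(−4λ) = λ^39e^(−6λ), i.e. Gamma(shape=40, rate=6).
The mode of a Gamma(a, b) with a ≥ 1 (shape–rate) is (a−1)/b = 39/6 ≈ 6.500.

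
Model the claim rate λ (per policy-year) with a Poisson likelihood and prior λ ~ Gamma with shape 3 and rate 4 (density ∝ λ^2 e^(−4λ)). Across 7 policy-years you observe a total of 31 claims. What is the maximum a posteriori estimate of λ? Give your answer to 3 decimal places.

Σxᵢ = 31, n = 7.
Posterior ∝ λ^2e^(−4λ) · λ^31e^(−7λ) = λ^33e^(−11λ), i.e. Gamma(shape=34, rate=11).
The mode of a Gamma(a, b) with a ≥ 1 (shape–rate) is (a−1)/b = 33/11 ≈ 3.000.

λ̂_MAP = 3.000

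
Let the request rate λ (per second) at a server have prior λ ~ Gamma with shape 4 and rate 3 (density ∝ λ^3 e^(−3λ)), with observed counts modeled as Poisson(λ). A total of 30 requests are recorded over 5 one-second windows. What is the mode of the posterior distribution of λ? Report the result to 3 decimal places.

Σxᵢ = 30, n = 5.
Posterior ∝ λ^3e^(−3λ) · λ^30e^(−5λ) = λ^33e^(−8λ), i.e. Gamma(shape=34, rate=8).
The mode of a Gamma(a, b) with a ≥ 1 (shape–rate) is (a−1)/b = 33/8 ≈ 4.125.

λ̂_MAP = 4.125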